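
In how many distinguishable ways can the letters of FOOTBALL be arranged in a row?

10080

FOOTBALL has 8 letters with L appearing twice and O appearing twice.
The number of distinct arrangements is 8!/(2!·2!) = 40320/4 = 10080.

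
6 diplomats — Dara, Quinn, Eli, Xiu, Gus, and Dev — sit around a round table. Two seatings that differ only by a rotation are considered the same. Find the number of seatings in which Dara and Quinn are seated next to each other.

48

Treat {Dara, Quinn} as one unit (2 internal orders) and seat the resulting 5 units around the table: (4)! circular arrangements.
So 2 × (4)! = 2 × 24 = 48.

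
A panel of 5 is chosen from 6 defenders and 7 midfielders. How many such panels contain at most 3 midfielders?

1056

Split by how many midfielders are chosen (0 through 3).
Sum: C(7,0)·C(6,5) + C(7,1)·C(6,4) + C(7,2)·C(6,3) + C(7,3)·C(6,2) = 6 + 105 + 420 + 525 = 1056.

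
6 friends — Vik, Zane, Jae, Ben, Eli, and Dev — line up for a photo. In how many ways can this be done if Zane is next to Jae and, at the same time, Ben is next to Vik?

96

Treat {Zane,Jae} as one block (2 orders) and {Ben,Vik} as another (2 orders).
That leaves 4 units to arrange: 2 × 2 × 4! = 4 × 24 = 96.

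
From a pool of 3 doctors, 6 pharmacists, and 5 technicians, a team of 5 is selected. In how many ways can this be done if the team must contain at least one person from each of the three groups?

Unrestricted: C(14,5) = 2002 ways to pick any 5 of the 14.
Subtract selections that omit an entire group: no doctors → C(11,5) = 462; no pharmacists → C(8,5) = 56; no technicians → C(9,5) = 126.
Add back selections omitting two groups (i.e. drawn from a single group): C(3,5) + C(6,5) + C(5,5) = 7.
By inclusion–exclusion: 2002 − 644 + 7 = 1365.

1365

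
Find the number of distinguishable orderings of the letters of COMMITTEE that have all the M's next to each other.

10080

Treat the 2 copies of M as a single block. The multiset to arrange is then {MM, C, E, E, I, O, T, T}, 8 items in all.
That gives (8)!/(2!·2!) = 10080 arrangements.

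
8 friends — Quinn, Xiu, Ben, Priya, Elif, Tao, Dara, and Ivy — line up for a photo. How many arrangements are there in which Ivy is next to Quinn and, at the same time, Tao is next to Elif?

2880

Treat {Ivy,Quinn} as one block (2 orders) and {Tao,Elif} as another (2 orders).
That leaves 6 units to arrange: 2 × 2 × 6! = 4 × 720 = 2880.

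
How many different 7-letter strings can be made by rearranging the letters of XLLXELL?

Letter multiplicities in XLLXELL: E×1, L×4, X×2.
So there are 7! / (4!·2!) = 105 distinguishable arrangements.

105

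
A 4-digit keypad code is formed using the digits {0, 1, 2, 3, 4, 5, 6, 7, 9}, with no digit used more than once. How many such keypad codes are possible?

3024

This is a permutation of 4 out of 9: P(9,4) = 9!/5!.
9 × 8 × 7 × 6 = 3024.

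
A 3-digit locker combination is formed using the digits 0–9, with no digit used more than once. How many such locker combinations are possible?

Choose and order 3 of the 10 symbols: the first digit has 10 options, the next 9, then 8.
That product is 10 × 9 × 8 = 720.

720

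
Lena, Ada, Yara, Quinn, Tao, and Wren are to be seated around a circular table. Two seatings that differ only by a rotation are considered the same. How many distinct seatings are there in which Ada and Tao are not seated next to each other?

Without the restriction there are (5)! = 120 seatings.
Those with Ada next to Tao: fuse the pair into one unit and seat 5 units around a circle — 2·(4)! = 48.
Subtracting, 120 − 48 = 72.

72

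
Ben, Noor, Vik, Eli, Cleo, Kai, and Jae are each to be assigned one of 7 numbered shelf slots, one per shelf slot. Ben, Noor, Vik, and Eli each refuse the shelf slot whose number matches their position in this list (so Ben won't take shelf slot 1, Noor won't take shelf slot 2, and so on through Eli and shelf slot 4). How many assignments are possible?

2790

Let Aᵢ (for 1 ≤ i ≤ 4) be the placements that put person i in their forbidden shelf slot. Any j of these fix j positions, leaving (7−j)! ways to fill the rest, and there are C(4,j) ways to pick which j.
By inclusion–exclusion, the number of valid placements is Σ_{j=0}^{4} (−1)^j C(4,j)·(7−j)!.
Computing: 5040 − 2880 + 720 − 96 + 6 = 2790.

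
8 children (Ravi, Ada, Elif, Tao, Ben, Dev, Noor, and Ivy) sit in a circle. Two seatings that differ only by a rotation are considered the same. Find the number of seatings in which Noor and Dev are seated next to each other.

1440

Treat {Noor, Dev} as one unit (2 internal orders) and seat the resulting 7 units around the table: (6)! circular arrangements.
So 2 × (6)! = 2 × 720 = 1440.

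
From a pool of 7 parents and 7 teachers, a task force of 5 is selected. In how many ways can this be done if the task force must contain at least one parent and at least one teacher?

With no constraint there are C(14,5) = 2002 possible selections.
Subtract selections that omit an entire group: no parents → C(7,5) = 21; no teachers → C(7,5) = 21.
Both groups omitted at once is impossible, so 2002 − 42 = 1960.

1960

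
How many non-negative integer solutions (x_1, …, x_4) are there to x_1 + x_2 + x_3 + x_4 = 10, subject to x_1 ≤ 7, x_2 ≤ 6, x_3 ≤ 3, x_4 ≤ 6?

152

Without the upper bounds there are C(13,3) = 286 ways to split 10 among 4 variables.
Subtract solutions that violate a single cap (substitute x_i' = x_i − (cap_i+1)): x_1 ≥ 8 gives C(5,3) = 10; x_2 ≥ 7 gives C(6,3) = 20; x_3 ≥ 4 gives C(9,3) = 84; x_4 ≥ 7 gives C(6,3) = 20. Together 134.
No two caps can be exceeded simultaneously, so the pair terms are all 0.
By inclusion–exclusion the count is 286 − 134 + 0 = 152.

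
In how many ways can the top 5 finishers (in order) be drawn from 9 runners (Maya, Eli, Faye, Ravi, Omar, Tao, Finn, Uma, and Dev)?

There are 9 choices for 1st place, 8 for 2nd, and so on down to 5 for position 5.
That gives 9 × 8 × 7 × 6 × 5 = 15120.

15120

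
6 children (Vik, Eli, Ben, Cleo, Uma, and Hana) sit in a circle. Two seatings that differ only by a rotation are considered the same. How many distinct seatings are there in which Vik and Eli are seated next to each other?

Treat {Vik, Eli} as one unit (2 internal orders) and seat the resulting 5 units around the table: (4)! circular arrangements.
So 2 × (4)! = 2 × 24 = 48.

48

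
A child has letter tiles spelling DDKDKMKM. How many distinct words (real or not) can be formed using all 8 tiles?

Letter multiplicities in DDKDKMKM: D×3, K×3, M×2.
Dividing 8! = 40320 by 3!·3!·2! = 72 for the repeated letters gives 560.

560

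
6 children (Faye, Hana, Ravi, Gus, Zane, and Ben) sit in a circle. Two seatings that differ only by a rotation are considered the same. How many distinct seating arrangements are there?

120

Fix one person's seat to break rotational symmetry; the remaining 5 people can be arranged in (5)! = 120 ways.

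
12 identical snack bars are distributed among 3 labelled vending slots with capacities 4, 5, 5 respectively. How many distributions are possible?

6

Ignoring the caps, the number of non-negative solutions to x_1+…+x_3 = 12 is C(14,2) = 91.
Subtract solutions that violate a single cap (substitute x_i' = x_i − (cap_i+1)): x_1 ≥ 5 gives C(9,2) = 36; x_2 ≥ 6 gives C(8,2) = 28; x_3 ≥ 6 gives C(8,2) = 28. Together 92.
Add back pairs where two caps are both exceeded: 3 + 3 + 1 = 7.
By inclusion–exclusion the count is 91 − 92 + 7 = 6.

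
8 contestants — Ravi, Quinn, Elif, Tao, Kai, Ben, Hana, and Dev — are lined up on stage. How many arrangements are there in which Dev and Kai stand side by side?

Glue Dev and Kai into one block (2 internal orders), leaving 7 units to arrange in a row.
So the count is 2·(7)! = 10080.

10080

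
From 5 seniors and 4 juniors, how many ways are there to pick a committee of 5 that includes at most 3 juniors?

121

Split by how many juniors are chosen (0 through 3).
Sum: C(4,0)·C(5,5) + C(4,1)·C(5,4) + C(4,2)·C(5,3) + C(4,3)·C(5,2) = 1 + 20 + 60 + 40 = 121.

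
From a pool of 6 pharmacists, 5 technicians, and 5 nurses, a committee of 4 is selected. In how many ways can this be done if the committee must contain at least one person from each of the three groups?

975

Total 4-person selections from all 16: C(16,4) = 1820.
Subtract selections that omit an entire group: no pharmacists → C(10,4) = 210; no technicians → C(11,4) = 330; no nurses → C(11,4) = 330.
Add back selections omitting two groups (i.e. drawn from a single group): C(6,4) + C(5,4) + C(5,4) = 25.
By inclusion–exclusion: 1820 − 870 + 25 = 975.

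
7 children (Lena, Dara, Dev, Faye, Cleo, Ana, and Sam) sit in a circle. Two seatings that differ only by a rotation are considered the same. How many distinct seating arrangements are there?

720

Around a circle, 7 distinct people have 7!/7 = (6)! = 720 rotationally distinct seatings.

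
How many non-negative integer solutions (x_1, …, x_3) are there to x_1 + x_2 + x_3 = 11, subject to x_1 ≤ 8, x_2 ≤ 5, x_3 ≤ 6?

36

Without the upper bounds there are C(13,2) = 78 ways to split 11 among 3 variables.
Subtract solutions that violate a single cap (substitute x_i' = x_i − (cap_i+1)): x_1 ≥ 9 gives C(4,2) = 6; x_2 ≥ 6 gives C(7,2) = 21; x_3 ≥ 7 gives C(6,2) = 15. Together 42.
No two caps can be exceeded simultaneously, so the pair terms are all 0.
By inclusion–exclusion the count is 78 − 42 + 0 = 36.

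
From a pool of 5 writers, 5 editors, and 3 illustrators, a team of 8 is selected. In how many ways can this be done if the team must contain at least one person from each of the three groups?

With no constraint there are C(13,8) = 1287 possible selections.
Selections missing a whole group: no writers → C(8,8) = 1; no editors → C(8,8) = 1; no illustrators → C(10,8) = 45.
Add back selections omitting two groups (i.e. drawn from a single group): C(5,8) + C(5,8) + C(3,8) = 0.
By inclusion–exclusion: 1287 − 47 + 0 = 1240.

1240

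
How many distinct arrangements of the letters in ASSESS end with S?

With the last slot taken by S, it remains to arrange the other 5 letters (ASESS).
Those 5 letters have S appearing 3 times, giving (5)!/(3!) = 20.

20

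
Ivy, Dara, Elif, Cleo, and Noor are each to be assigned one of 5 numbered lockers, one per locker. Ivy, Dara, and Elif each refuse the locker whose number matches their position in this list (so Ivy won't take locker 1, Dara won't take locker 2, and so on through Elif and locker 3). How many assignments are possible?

Let Aᵢ (for i ∈ {1, 2, 3}) be the placements that put person i in their forbidden locker. Any j of these fix j positions, leaving (5−j)! ways to fill the rest, and there are C(3,j) ways to pick which j.
By inclusion–exclusion, the number of valid placements is Σ_{j=0}^{3} (−1)^j C(3,j)·(5−j)!.
Computing: 120 − 72 + 18 − 2 = 64.

64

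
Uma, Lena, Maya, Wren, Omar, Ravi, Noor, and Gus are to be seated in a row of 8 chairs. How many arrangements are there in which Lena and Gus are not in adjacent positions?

30240

Of the 8! = 40320 arrangements, those with Lena and Gus adjacent number 2 × 7! = 10080 (treat the pair as a block with 2 internal orders).
So 40320 − 10080 = 30240 arrangements keep them apart.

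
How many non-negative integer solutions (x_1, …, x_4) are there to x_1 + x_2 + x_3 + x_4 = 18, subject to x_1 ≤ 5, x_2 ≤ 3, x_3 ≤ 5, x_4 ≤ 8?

By stars and bars, unrestricted non-negative solutions to x_1+…+x_4 = 18 number C(18+3,3) = 1330.
Subtract solutions that violate a single cap (substitute x_i' = x_i − (cap_i+1)): x_1 ≥ 6 gives C(15,3) = 455; x_2 ≥ 4 gives C(17,3) = 680; x_3 ≥ 6 gives C(15,3) = 455; x_4 ≥ 9 gives C(12,3) = 220. Together 1810.
Add back pairs where two caps are both exceeded: 165 + 84 + 20 + 165 + 56 + 20 = 510.
Subtract triples: 10 + 0 + 0 + 0 = 10.
By inclusion–exclusion the count is 1330 − 1810 + 510 − 10 = 20.

20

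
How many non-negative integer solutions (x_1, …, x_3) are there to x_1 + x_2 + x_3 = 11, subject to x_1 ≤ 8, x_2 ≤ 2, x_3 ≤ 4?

9

Without the upper bounds there are C(13,2) = 78 ways to split 11 among 3 variables.
Subtract solutions that violate a single cap (substitute x_i' = x_i − (cap_i+1)): x_1 ≥ 9 gives C(4,2) = 6; x_2 ≥ 3 gives C(10,2) = 45; x_3 ≥ 5 gives C(8,2) = 28. Together 79.
Add back pairs where two caps are both exceeded: 0 + 0 + 10 = 10.
By inclusion–exclusion the count is 78 − 79 + 10 = 9.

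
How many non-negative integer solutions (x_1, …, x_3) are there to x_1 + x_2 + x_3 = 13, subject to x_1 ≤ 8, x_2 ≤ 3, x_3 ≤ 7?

18

By stars and bars, unrestricted non-negative solutions to x_1+…+x_3 = 13 number C(13+2,2) = 105.
Subtract solutions that violate a single cap (substitute x_i' = x_i − (cap_i+1)): x_1 ≥ 9 gives C(6,2) = 15; x_2 ≥ 4 gives C(11,2) = 55; x_3 ≥ 8 gives C(7,2) = 21. Together 91.
Add back pairs where two caps are both exceeded: 1 + 0 + 3 = 4.
By inclusion–exclusion the count is 105 − 91 + 4 = 18.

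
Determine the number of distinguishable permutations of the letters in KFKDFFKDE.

The 9 letters of KFKDFFKDE have repeats: D appearing twice, F appearing 3 times, and K appearing 3 times.
So there are 9! / (3!·3!·2!) = 5040 distinguishable arrangements.

5040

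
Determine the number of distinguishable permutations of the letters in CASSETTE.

The 8 letters of CASSETTE have repeats: E appearing twice, S appearing twice, and T appearing twice.
Dividing 8! = 40320 by 2!·2!·2! = 8 for the repeated letters gives 5040.

5040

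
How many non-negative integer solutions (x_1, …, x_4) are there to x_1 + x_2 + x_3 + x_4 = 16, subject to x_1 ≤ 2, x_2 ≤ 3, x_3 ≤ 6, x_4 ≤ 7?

Ignoring the caps, the number of non-negative solutions to x_1+…+x_4 = 16 is C(19,3) = 969.
Subtract solutions that violate a single cap (substitute x_i' = x_i − (cap_i+1)): x_1 ≥ 3 gives C(16,3) = 560; x_2 ≥ 4 gives C(15,3) = 455; x_3 ≥ 7 gives C(12,3) = 220; x_4 ≥ 8 gives C(11,3) = 165. Together 1400.
Add back pairs where two caps are both exceeded: 220 + 84 + 56 + 56 + 35 + 4 = 455.
Subtract triples: 10 + 4 + 0 + 0 = 14.
By inclusion–exclusion the count is 969 − 1400 + 455 − 14 = 10.

10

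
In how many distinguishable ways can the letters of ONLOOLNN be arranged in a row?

Letter multiplicities in ONLOOLNN: L×2, N×3, O×3.
The number of distinct arrangements is 8!/(3!·3!·2!) = 40320/72 = 560.

560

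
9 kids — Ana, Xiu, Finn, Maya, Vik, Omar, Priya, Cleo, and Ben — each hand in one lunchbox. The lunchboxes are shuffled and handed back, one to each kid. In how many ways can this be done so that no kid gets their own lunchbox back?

Count assignments avoiding every fixed point. For any j of the 9 kids fixed to their own lunchbox, the other 9−j can be arranged in (9−j)! ways.
By inclusion–exclusion this is Σ_{j=0}^{9} (−1)^j C(9,j)·(9−j)!.
Computing: 362880 − 362880 + 181440 − 60480 + 15120 − 3024 + 504 − 72 + 9 − 1 = 133496.

133496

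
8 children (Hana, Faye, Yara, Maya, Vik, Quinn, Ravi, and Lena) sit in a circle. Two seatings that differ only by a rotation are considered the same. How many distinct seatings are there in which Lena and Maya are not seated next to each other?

Without the restriction there are (7)! = 5040 seatings.
Those with Lena next to Maya: fuse the pair into one unit and seat 7 units around a circle — 2·(6)! = 1440.
Subtracting, 5040 − 1440 = 3600.

3600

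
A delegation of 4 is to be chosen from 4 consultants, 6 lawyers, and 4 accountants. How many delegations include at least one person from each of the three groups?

528

Unrestricted: C(14,4) = 1001 ways to pick any 4 of the 14.
Selections missing a whole group: no consultants → C(10,4) = 210; no lawyers → C(8,4) = 70; no accountants → C(10,4) = 210.
Add back selections omitting two groups (i.e. drawn from a single group): C(4,4) + C(6,4) + C(4,4) = 17.
By inclusion–exclusion: 1001 − 490 + 17 = 528.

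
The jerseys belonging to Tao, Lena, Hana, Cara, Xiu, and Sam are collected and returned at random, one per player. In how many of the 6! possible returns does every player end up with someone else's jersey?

265

Count assignments avoiding every fixed point. For any j of the 6 players fixed to their old jersey, the other 6−j can be arranged in (6−j)! ways.
By inclusion–exclusion this is Σ_{j=0}^{6} (−1)^j C(6,j)·(6−j)!.
Computing: 720 − 720 + 360 − 120 + 30 − 6 + 1 = 265.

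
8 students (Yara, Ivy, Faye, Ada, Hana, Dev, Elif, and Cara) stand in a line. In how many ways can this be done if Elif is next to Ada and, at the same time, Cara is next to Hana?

2880

Treat {Elif,Ada} as one block (2 orders) and {Cara,Hana} as another (2 orders).
That leaves 6 units to arrange: 2 × 2 × 6! = 4 × 720 = 2880.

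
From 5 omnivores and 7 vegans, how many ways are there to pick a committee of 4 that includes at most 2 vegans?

285

Split by how many vegans are chosen (0 through 2).
Sum: C(7,0)·C(5,4) + C(7,1)·C(5,3) + C(7,2)·C(5,2) = 5 + 70 + 210 = 285.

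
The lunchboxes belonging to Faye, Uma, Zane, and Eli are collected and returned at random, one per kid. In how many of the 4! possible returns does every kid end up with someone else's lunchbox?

This is the derangement count D_4: permutations of 4 items with no fixed point.
By inclusion–exclusion this is Σ_{j=0}^{4} (−1)^j C(4,j)·(4−j)!.
Computing: 24 − 24 + 12 − 4 + 1 = 9.

9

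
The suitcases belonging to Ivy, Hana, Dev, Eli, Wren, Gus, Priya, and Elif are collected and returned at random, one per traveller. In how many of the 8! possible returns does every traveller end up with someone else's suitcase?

This is the derangement count D_8: permutations of 8 items with no fixed point.
By inclusion–exclusion this is Σ_{j=0}^{8} (−1)^j C(8,j)·(8−j)!.
Computing: 40320 − 40320 + 20160 − 6720 + 1680 − 336 + 56 − 8 + 1 = 14833.

14833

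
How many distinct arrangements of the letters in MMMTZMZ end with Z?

30

Fix Z in the last position and arrange the remaining 6 letters.
Those 6 letters have M appearing 4 times, giving (6)!/(4!) = 30.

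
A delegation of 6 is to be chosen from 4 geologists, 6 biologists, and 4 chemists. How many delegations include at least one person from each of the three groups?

2556

Total 6-person selections from all 14: C(14,6) = 3003.
Subtract selections that omit an entire group: no geologists → C(10,6) = 210; no biologists → C(8,6) = 28; no chemists → C(10,6) = 210.
Add back selections omitting two groups (i.e. drawn from a single group): C(4,6) + C(6,6) + C(4,6) = 1.
By inclusion–exclusion: 3003 − 448 + 1 = 2556.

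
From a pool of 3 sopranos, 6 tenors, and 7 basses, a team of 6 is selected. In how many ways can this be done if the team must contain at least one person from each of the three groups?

With no constraint there are C(16,6) = 8008 possible selections.
Selections missing a whole group: no sopranos → C(13,6) = 1716; no tenors → C(10,6) = 210; no basses → C(9,6) = 84.
Add back selections omitting two groups (i.e. drawn from a single group): C(3,6) + C(6,6) + C(7,6) = 8.
By inclusion–exclusion: 8008 − 2010 + 8 = 6006.

6006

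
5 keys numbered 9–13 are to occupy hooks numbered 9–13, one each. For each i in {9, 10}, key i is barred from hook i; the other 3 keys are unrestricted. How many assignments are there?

Let Aᵢ (for i ∈ {9, 10}) be the placements that put key i in its forbidden hook. Any j of these fix j positions, leaving (5−j)! ways to fill the rest, and there are C(2,j) ways to pick which j.
By inclusion–exclusion, the number of valid placements is Σ_{j=0}^{2} (−1)^j C(2,j)·(5−j)!.
Computing: 120 − 48 + 6 = 78.

78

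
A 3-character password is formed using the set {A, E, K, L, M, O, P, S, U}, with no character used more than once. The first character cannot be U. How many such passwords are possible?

The first character has 9−1 = 8 choices (anything except U).
The remaining 2 characters are filled from the other 8 symbols without repetition: 8 × 7 = 56.
Total: 8 × 56 = 448.

448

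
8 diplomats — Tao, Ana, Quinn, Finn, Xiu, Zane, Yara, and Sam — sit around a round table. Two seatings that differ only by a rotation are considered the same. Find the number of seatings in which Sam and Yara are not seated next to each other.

All circular seatings of 8 people number (7)! = 5040.
Those with Sam next to Yara: fuse the pair into one unit and seat 7 units around a circle — 2·(6)! = 1440.
Subtracting, 5040 − 1440 = 3600.

3600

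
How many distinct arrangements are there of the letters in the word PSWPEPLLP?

The 9 letters of PSWPEPLLP have repeats: L appearing twice and P appearing 4 times.
So there are 9! / (4!·2!) = 7560 distinguishable arrangements.

7560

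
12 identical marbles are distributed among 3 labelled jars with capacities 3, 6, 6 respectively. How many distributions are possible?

By stars and bars, unrestricted non-negative solutions to x_1+…+x_3 = 12 number C(12+2,2) = 91.
Subtract solutions that violate a single cap (substitute x_i' = x_i − (cap_i+1)): x_1 ≥ 4 gives C(10,2) = 45; x_2 ≥ 7 gives C(7,2) = 21; x_3 ≥ 7 gives C(7,2) = 21. Together 87.
Add back pairs where two caps are both exceeded: 3 + 3 + 0 = 6.
By inclusion–exclusion the count is 91 − 87 + 6 = 10.

10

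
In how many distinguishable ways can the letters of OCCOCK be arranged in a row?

OCCOCK has 6 letters with C appearing 3 times and O appearing twice.
Dividing 6! = 720 by 3!·2! = 12 for the repeated letters gives 60.

60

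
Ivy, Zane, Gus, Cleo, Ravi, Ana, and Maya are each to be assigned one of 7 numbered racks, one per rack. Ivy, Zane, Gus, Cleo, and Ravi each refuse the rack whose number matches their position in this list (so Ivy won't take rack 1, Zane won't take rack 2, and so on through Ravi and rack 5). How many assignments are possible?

2428

Let Aᵢ (for 1 ≤ i ≤ 5) be the placements that put person i in their forbidden rack. Any j of these fix j positions, leaving (7−j)! ways to fill the rest, and there are C(5,j) ways to pick which j.
By inclusion–exclusion, the number of valid placements is Σ_{j=0}^{5} (−1)^j C(5,j)·(7−j)!.
Computing: 5040 − 3600 + 1200 − 240 + 30 − 2 = 2428.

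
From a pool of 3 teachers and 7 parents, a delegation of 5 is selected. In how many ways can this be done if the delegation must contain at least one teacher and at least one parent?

231

With no constraint there are C(10,5) = 252 possible selections.
Subtract selections that omit an entire group: no teachers → C(7,5) = 21; no parents → C(3,5) = 0.
Both groups omitted at once is impossible, so 252 − 21 = 231.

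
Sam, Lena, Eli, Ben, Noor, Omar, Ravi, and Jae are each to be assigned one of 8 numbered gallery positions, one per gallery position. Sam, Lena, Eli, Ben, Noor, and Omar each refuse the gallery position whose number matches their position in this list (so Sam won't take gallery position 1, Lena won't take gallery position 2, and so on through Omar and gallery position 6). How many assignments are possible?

Let Aᵢ (for 1 ≤ i ≤ 6) be the placements that put person i in their forbidden gallery position. Any j of these fix j positions, leaving (8−j)! ways to fill the rest, and there are C(6,j) ways to pick which j.
By inclusion–exclusion, the number of valid placements is Σ_{j=0}^{6} (−1)^j C(6,j)·(8−j)!.
Computing: 40320 − 30240 + 10800 − 2400 + 360 − 36 + 2 = 18806.

18806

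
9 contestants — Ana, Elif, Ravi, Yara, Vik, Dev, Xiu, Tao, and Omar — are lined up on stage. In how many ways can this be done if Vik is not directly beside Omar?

282240

Of the 9! = 362880 arrangements, those with Vik and Omar adjacent number 2 × 8! = 80640 (treat the pair as a block with 2 internal orders).
Complementary counting: 362880 − 80640 = 282240.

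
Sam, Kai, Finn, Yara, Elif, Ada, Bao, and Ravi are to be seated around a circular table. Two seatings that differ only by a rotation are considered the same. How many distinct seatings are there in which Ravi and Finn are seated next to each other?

Treat {Ravi, Finn} as one unit (2 internal orders) and seat the resulting 7 units around the table: (6)! circular arrangements.
So 2 × (6)! = 2 × 720 = 1440.

1440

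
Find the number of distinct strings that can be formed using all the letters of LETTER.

180

LETTER has 6 letters with E appearing twice and T appearing twice.
The number of distinct arrangements is 6!/(2!·2!) = 720/4 = 180.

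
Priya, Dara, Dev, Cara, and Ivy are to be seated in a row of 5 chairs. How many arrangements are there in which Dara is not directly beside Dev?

There are 5! = 120 arrangements in all. If Dara and Dev are adjacent, merging them into one block gives 2·(4)! = 48 arrangements.
So 120 − 48 = 72 arrangements keep them apart.

72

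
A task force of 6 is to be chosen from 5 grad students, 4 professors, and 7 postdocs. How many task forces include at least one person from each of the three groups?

6545

With no constraint there are C(16,6) = 8008 possible selections.
Subtract selections that omit an entire group: no grad students → C(11,6) = 462; no professors → C(12,6) = 924; no postdocs → C(9,6) = 84.
Add back selections omitting two groups (i.e. drawn from a single group): C(5,6) + C(4,6) + C(7,6) = 7.
By inclusion–exclusion: 8008 − 1470 + 7 = 6545.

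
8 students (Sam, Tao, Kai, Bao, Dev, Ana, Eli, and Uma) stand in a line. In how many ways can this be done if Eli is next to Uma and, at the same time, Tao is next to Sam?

Treat {Eli,Uma} as one block (2 orders) and {Tao,Sam} as another (2 orders).
That leaves 6 units to arrange: 2 × 2 × 6! = 4 × 720 = 2880.

2880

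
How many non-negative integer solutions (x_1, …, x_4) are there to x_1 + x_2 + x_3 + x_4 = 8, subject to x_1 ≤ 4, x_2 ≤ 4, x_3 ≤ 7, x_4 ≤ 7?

123

Without the upper bounds there are C(11,3) = 165 ways to split 8 among 4 variables.
Subtract solutions that violate a single cap (substitute x_i' = x_i − (cap_i+1)): x_1 ≥ 5 gives C(6,3) = 20; x_2 ≥ 5 gives C(6,3) = 20; x_3 ≥ 8 gives C(3,3) = 1; x_4 ≥ 8 gives C(3,3) = 1. Together 42.
No two caps can be exceeded simultaneously, so the pair terms are all 0.
By inclusion–exclusion the count is 165 − 42 + 0 = 123.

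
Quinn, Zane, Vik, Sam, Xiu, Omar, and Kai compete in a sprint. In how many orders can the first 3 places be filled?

210

There are 7 choices for 1st place, 6 for 2nd, and 5 for 3rd.
That gives 7 × 6 × 5 = 210.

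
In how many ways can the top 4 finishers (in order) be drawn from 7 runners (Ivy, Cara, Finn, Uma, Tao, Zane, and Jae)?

This is an ordered selection of 4 from 7: P(7,4).
That gives 7 × 6 × 5 × 4 = 840.

840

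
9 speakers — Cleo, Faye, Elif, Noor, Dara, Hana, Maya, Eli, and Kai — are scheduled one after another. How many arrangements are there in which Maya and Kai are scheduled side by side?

Place the 7 others and the Maya-Kai pair as 8 objects in a line; the pair has 2 internal arrangements.
So the count is 2·(8)! = 80640.

80640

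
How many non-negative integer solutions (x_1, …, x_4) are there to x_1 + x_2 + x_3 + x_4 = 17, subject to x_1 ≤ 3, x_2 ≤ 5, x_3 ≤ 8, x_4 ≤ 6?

52

By stars and bars, unrestricted non-negative solutions to x_1+…+x_4 = 17 number C(17+3,3) = 1140.
Subtract solutions that violate a single cap (substitute x_i' = x_i − (cap_i+1)): x_1 ≥ 4 gives C(16,3) = 560; x_2 ≥ 6 gives C(14,3) = 364; x_3 ≥ 9 gives C(11,3) = 165; x_4 ≥ 7 gives C(13,3) = 286. Together 1375.
Add back pairs where two caps are both exceeded: 120 + 35 + 84 + 10 + 35 + 4 = 288.
Subtract triples: 0 + 1 + 0 + 0 = 1.
By inclusion–exclusion the count is 1140 − 1375 + 288 − 1 = 52.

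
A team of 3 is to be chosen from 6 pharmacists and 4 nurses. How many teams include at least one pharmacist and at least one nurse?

96

Total 3-person selections from all 10: C(10,3) = 120.
Subtract selections that omit an entire group: no pharmacists → C(4,3) = 4; no nurses → C(6,3) = 20.
Both groups omitted at once is impossible, so 120 − 24 = 96.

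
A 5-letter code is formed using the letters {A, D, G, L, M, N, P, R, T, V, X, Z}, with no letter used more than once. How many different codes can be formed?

Choose and order 5 of the 12 symbols: the first letter has 12 options, the next 11, and so on down to 8.
That product is 12 × 11 × 10 × 9 × 8 = 95040.

95040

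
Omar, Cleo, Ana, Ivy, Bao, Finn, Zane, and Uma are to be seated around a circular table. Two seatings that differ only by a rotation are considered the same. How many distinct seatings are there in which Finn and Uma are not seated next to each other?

All circular seatings of 8 people number (7)! = 5040.
Seatings with Finn beside Uma: treat them as a block with 2 internal orders, giving 2 × (6)! = 1440.
Subtracting, 5040 − 1440 = 3600.

3600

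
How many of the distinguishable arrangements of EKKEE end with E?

Fix E in the last position and arrange the remaining 4 letters.
Those 4 letters have E appearing twice and K appearing twice, giving (4)!/(2!·2!) = 6.

6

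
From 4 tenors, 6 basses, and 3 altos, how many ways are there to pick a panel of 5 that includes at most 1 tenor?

630

Split by how many tenors are chosen (0 through 1).
Sum: C(4,0)·C(9,5) + C(4,1)·C(9,4) = 126 + 504 = 630.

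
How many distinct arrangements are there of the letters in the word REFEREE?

105

REFEREE has 7 letters with E appearing 4 times and R appearing twice.
The number of distinct arrangements is 7!/(4!·2!) = 5040/48 = 105.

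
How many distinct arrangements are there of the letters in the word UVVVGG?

The 6 letters of UVVVGG have repeats: G appearing twice and V appearing 3 times.
So there are 6! / (3!·2!) = 60 distinguishable arrangements.

60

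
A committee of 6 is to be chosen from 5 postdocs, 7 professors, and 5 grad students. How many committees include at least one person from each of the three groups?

10325

Total 6-person selections from all 17: C(17,6) = 12376.
Subtract selections that omit an entire group: no postdocs → C(12,6) = 924; no professors → C(10,6) = 210; no grad students → C(12,6) = 924.
Add back selections omitting two groups (i.e. drawn from a single group): C(5,6) + C(7,6) + C(5,6) = 7.
By inclusion–exclusion: 12376 − 2058 + 7 = 10325.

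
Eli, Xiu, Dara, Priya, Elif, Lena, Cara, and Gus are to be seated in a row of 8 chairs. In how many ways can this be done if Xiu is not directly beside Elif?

30240

There are 8! = 40320 arrangements in all. If Xiu and Elif are adjacent, merging them into one block gives 2·(7)! = 10080 arrangements.
So 40320 − 10080 = 30240 arrangements keep them apart.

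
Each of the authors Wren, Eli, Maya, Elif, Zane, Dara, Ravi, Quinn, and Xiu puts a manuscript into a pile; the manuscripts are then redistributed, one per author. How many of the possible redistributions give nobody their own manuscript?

Let Aᵢ be the assignments in which author i gets their own manuscript. We want the size of the complement of A₁∪…∪A_9.
By inclusion–exclusion this is Σ_{j=0}^{9} (−1)^j C(9,j)·(9−j)!.
Computing: 362880 − 362880 + 181440 − 60480 + 15120 − 3024 + 504 − 72 + 9 − 1 = 133496.

133496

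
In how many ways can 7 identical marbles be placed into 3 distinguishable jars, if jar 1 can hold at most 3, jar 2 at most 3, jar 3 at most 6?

15

Without the upper bounds there are C(9,2) = 36 ways to split 7 among 3 jars.
Subtract solutions that violate a single cap (substitute x_i' = x_i − (cap_i+1)): x_1 ≥ 4 gives C(5,2) = 10; x_2 ≥ 4 gives C(5,2) = 10; x_3 ≥ 7 gives C(2,2) = 1. Together 21.
No two caps can be exceeded simultaneously, so the pair terms are all 0.
By inclusion–exclusion the count is 36 − 21 + 0 = 15.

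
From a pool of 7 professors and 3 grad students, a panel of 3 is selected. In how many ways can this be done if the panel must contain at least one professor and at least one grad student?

84

Total 3-person selections from all 10: C(10,3) = 120.
Selections missing a whole group: no professors → C(3,3) = 1; no grad students → C(7,3) = 35.
Both groups omitted at once is impossible, so 120 − 36 = 84.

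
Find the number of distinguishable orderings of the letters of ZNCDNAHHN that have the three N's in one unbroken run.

2520

Treat the 3 copies of N as a single block. The multiset to arrange is then {NNN, A, C, D, H, H, Z}, 7 items in all.
That gives (7)!/(2!) = 2520 arrangements.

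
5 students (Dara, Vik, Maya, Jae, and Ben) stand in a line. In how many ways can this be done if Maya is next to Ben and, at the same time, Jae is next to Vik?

24

Treat {Maya,Ben} as one block (2 orders) and {Jae,Vik} as another (2 orders).
That leaves 3 units to arrange: 2 × 2 × 3! = 4 × 6 = 24.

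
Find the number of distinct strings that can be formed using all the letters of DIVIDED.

DIVIDED has 7 letters with D appearing 3 times and I appearing twice.
The number of distinct arrangements is 7!/(3!·2!) = 5040/12 = 420.

420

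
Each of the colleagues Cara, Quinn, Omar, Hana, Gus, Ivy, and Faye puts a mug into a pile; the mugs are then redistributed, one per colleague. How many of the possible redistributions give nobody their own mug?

This is the derangement count D_7: permutations of 7 items with no fixed point.
By inclusion–exclusion this is Σ_{j=0}^{7} (−1)^j C(7,j)·(7−j)!.
Computing: 5040 − 5040 + 2520 − 840 + 210 − 42 + 7 − 1 = 1854.

1854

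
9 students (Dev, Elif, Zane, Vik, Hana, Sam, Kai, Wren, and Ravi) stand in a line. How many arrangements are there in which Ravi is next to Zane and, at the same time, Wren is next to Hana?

20160

Treat {Ravi,Zane} as one block (2 orders) and {Wren,Hana} as another (2 orders).
That leaves 7 units to arrange: 2 × 2 × 7! = 4 × 5040 = 20160.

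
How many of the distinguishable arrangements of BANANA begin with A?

30

Fix A in the first position and arrange the remaining 5 letters.
Those 5 letters have A appearing twice and N appearing twice, giving (5)!/(2!·2!) = 30.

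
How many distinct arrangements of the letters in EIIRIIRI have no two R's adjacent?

126

Total arrangements of EIIRIIRI: 8!/(5!·2!) = 168.
If the two R's are adjacent, glue them into one block, leaving 7 items to arrange: (7)!/(5!) = 42 ways.
Subtracting, 168 − 42 = 126 arrangements keep the R's apart.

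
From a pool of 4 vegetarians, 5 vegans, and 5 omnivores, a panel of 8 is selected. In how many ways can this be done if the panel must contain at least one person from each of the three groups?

Total 8-person selections from all 14: C(14,8) = 3003.
Subtract selections that omit an entire group: no vegetarians → C(10,8) = 45; no vegans → C(9,8) = 9; no omnivores → C(9,8) = 9.
Add back selections omitting two groups (i.e. drawn from a single group): C(4,8) + C(5,8) + C(5,8) = 0.
By inclusion–exclusion: 3003 − 63 + 0 = 2940.

2940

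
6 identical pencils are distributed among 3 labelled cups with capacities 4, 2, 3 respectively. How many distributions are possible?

Ignoring the caps, the number of non-negative solutions to x_1+…+x_3 = 6 is C(8,2) = 28.
Subtract solutions that violate a single cap (substitute x_i' = x_i − (cap_i+1)): x_1 ≥ 5 gives C(3,2) = 3; x_2 ≥ 3 gives C(5,2) = 10; x_3 ≥ 4 gives C(4,2) = 6. Together 19.
No two caps can be exceeded simultaneously, so the pair terms are all 0.
By inclusion–exclusion the count is 28 − 19 + 0 = 9.

9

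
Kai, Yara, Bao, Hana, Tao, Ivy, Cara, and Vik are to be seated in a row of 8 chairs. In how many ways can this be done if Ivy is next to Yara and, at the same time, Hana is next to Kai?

2880

Treat {Ivy,Yara} as one block (2 orders) and {Hana,Kai} as another (2 orders).
That leaves 6 units to arrange: 2 × 2 × 6! = 4 × 720 = 2880.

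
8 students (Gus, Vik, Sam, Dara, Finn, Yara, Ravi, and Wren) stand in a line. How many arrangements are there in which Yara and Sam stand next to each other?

Place the 6 others and the Yara-Sam pair as 7 objects in a line; the pair has 2 internal arrangements.
That gives 2 × 7! = 2 × 5040 = 10080.

10080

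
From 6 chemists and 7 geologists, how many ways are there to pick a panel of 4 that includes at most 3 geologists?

680

Split by how many geologists are chosen (0 through 3).
Sum: C(7,0)·C(6,4) + C(7,1)·C(6,3) + C(7,2)·C(6,2) + C(7,3)·C(6,1) = 15 + 140 + 315 + 210 = 680.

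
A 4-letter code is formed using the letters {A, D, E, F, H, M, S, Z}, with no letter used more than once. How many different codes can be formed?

Choose and order 4 of the 8 symbols: the first letter has 8 options, the next 7, then 6, 5.
8 × 7 × 6 × 5 = 1680.

1680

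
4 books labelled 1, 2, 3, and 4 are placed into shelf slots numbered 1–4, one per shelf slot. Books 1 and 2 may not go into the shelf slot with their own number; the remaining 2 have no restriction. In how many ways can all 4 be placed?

Let Aᵢ (for i ∈ {1, 2}) be the placements that put book i in its forbidden shelf slot. Any j of these fix j positions, leaving (4−j)! ways to fill the rest, and there are C(2,j) ways to pick which j.
By inclusion–exclusion, the number of valid placements is Σ_{j=0}^{2} (−1)^j C(2,j)·(4−j)!.
Computing: 24 − 12 + 2 = 14.

14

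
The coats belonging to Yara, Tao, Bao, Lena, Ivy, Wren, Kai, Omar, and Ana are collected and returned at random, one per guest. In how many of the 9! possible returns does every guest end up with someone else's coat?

Count assignments avoiding every fixed point. For any j of the 9 guests fixed to their own coat, the other 9−j can be arranged in (9−j)! ways.
By inclusion–exclusion this is Σ_{j=0}^{9} (−1)^j C(9,j)·(9−j)!.
Computing: 362880 − 362880 + 181440 − 60480 + 15120 − 3024 + 504 − 72 + 9 − 1 = 133496.

133496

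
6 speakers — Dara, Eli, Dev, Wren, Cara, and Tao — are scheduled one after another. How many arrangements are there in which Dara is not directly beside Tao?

480

There are 6! = 720 arrangements in all. If Dara and Tao are adjacent, merging them into one block gives 2·(5)! = 240 arrangements.
Complementary counting: 720 − 240 = 480.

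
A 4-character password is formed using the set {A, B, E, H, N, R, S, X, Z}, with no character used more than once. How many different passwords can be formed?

3024

With no repetition, fill the 4 characters in order: 9 choices, then 8, down to 6.
That product is 9 × 8 × 7 × 6 = 3024.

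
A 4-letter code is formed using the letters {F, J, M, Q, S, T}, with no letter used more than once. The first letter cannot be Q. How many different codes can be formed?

The first letter has 6−1 = 5 choices (anything except Q).
The remaining 3 letters are filled from the other 5 symbols without repetition: 5 × 4 × 3 = 60.
Total: 5 × 60 = 300.

300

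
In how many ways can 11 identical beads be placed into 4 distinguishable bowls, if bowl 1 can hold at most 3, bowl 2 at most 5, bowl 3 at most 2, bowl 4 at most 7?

53

Ignoring the caps, the number of non-negative solutions to x_1+…+x_4 = 11 is C(14,3) = 364.
Subtract solutions that violate a single cap (substitute x_i' = x_i − (cap_i+1)): x_1 ≥ 4 gives C(10,3) = 120; x_2 ≥ 6 gives C(8,3) = 56; x_3 ≥ 3 gives C(11,3) = 165; x_4 ≥ 8 gives C(6,3) = 20. Together 361.
Add back pairs where two caps are both exceeded: 4 + 35 + 0 + 10 + 0 + 1 = 50.
By inclusion–exclusion the count is 364 − 361 + 50 = 53.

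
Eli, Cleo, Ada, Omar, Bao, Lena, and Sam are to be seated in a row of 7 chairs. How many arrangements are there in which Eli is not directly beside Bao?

There are 7! = 5040 arrangements in all. If Eli and Bao are adjacent, merging them into one block gives 2·(6)! = 1440 arrangements.
So 5040 − 1440 = 3600 arrangements keep them apart.

3600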